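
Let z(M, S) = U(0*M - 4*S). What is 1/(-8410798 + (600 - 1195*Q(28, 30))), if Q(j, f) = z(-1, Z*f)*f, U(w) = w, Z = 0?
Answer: -1/8410198 ≈ -1.1890e-7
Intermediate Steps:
z(M, S) = -4*S (z(M, S) = 0*M - 4*S = 0 - 4*S = -4*S)
Q(j, f) = 0 (Q(j, f) = (-0*f)*f = (-4*0)*f = 0*f = 0)
1/(-8410798 + (600 - 1195*Q(28, 30))) = 1/(-8410798 + (600 - 1195*0)) = 1/(-8410798 + (600 + 0)) = 1/(-8410798 + 600) = 1/(-8410198) = -1/8410198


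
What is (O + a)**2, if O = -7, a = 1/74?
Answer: 267289/5476 ≈ 48.811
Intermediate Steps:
a = 1/74 ≈ 0.013514
(O + a)**2 = (-7 + 1/74)**2 = (-517/74)**2 = 267289/5476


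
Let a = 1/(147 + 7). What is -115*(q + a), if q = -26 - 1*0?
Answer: 460345/154 ≈ 2989.3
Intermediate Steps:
a = 1/154 ≈ 0.0064935
q = -26 (q = -26 + 0 = -26)
-115*(q + a) = -115*(-26 + 1/154) = -115*(-4003/154) = 460345/154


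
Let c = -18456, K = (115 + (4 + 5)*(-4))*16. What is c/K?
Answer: -2307/158 ≈ -14.601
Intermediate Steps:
K = 1264 (K = (115 + 9*(-4))*16 = (115 - 36)*16 = 79*16 = 1264)
c/K = -18456/1264 = -18456*1/1264 = -2307/158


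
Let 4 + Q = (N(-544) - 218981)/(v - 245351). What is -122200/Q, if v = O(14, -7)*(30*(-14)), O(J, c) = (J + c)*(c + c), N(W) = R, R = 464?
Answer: 1919395400/46019 ≈ 41709.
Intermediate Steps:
N(W) = 464
O(J, c) = 2*c*(J + c) (O(J, c) = (J + c)*(2*c) = 2*c*(J + c))
v = 41160 (v = (2*(-7)*(14 - 7))*(30*(-14)) = (2*(-7)*7)*(-420) = -98*(-420) = 41160)
Q = -46019/15707 (Q = -4 + (464 - 218981)/(41160 - 245351) = -4 - 218517/(-204191) = -4 - 218517*(-1/204191) = -4 + 16809/15707 = -46019/15707 ≈ -2.9298)
-122200/Q = -122200/(-46019/15707) = -122200*(-15707/46019) = 1919395400/46019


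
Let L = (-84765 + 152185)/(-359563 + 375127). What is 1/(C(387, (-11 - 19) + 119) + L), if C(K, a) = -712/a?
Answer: -3891/14273 ≈ -0.27261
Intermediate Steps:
L = 16855/3891 (L = 67420/15564 = 67420*(1/15564) = 16855/3891 ≈ 4.3318)
1/(C(387, (-11 - 19) + 119) + L) = 1/(-712/((-11 - 19) + 119) + 16855/3891) = 1/(-712/(-30 + 119) + 16855/3891) = 1/(-712/89 + 16855/3891) = 1/(-712*1/89 + 16855/3891) = 1/(-8 + 16855/3891) = 1/(-14273/3891) = -3891/14273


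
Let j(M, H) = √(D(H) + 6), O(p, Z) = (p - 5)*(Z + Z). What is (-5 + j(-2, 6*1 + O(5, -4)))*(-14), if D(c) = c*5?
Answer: -14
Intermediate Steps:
O(p, Z) = 2*Z*(-5 + p) (O(p, Z) = (-5 + p)*(2*Z) = 2*Z*(-5 + p))
D(c) = 5*c
j(M, H) = √(6 + 5*H) (j(M, H) = √(5*H + 6) = √(6 + 5*H))
(-5 + j(-2, 6*1 + O(5, -4)))*(-14) = (-5 + √(6 + 5*(6*1 + 2*(-4)*(-5 + 5))))*(-14) = (-5 + √(6 + 5*(6 + 2*(-4)*0)))*(-14) = (-5 + √(6 + 5*(6 + 0)))*(-14) = (-5 + √(6 + 5*6))*(-14) = (-5 + √(6 + 30))*(-14) = (-5 + √36)*(-14) = (-5 + 6)*(-14) = 1*(-14) = -14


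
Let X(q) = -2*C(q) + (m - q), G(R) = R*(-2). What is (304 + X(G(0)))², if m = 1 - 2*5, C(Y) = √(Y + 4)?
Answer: 84681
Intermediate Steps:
G(R) = -2*R
C(Y) = √(4 + Y)
m = -9 (m = 1 - 10 = -9)
X(q) = -9 - q - 2*√(4 + q) (X(q) = -2*√(4 + q) + (-9 - q) = -9 - q - 2*√(4 + q))
(304 + X(G(0)))² = (304 + (-9 - (-2)*0 - 2*√(4 - 2*0)))² = (304 + (-9 - 1*0 - 2*√(4 + 0)))² = (304 + (-9 + 0 - 2*√4))² = (304 + (-9 + 0 - 2*2))² = (304 + (-9 + 0 - 4))² = (304 - 13)² = 291² = 84681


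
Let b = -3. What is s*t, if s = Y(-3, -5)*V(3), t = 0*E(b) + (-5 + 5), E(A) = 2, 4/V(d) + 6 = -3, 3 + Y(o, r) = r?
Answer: 0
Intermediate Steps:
Y(o, r) = -3 + r
V(d) = -4/9 (V(d) = 4/(-6 - 3) = 4/(-9) = 4*(-⅑) = -4/9)
t = 0 (t = 0*2 + (-5 + 5) = 0 + 0 = 0)
s = 32/9 (s = (-3 - 5)*(-4/9) = -8*(-4/9) = 32/9 ≈ 3.5556)
s*t = (32/9)*0 = 0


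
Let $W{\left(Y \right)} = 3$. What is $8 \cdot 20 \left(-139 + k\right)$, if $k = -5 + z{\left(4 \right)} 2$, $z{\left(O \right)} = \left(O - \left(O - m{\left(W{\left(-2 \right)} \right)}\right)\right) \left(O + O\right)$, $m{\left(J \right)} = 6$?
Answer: $-7680$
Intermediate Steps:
$z{\left(O \right)} = 12 O$ ($z{\left(O \right)} = \left(O - \left(-6 + O\right)\right) \left(O + O\right) = 6 \cdot 2 O = 12 O$)
$k = 91$ ($k = -5 + 12 \cdot 4 \cdot 2 = -5 + 48 \cdot 2 = -5 + 96 = 91$)
$8 \cdot 20 \left(-139 + k\right) = 8 \cdot 20 \left(-139 + 91\right) = 160 \left(-48\right) = -7680$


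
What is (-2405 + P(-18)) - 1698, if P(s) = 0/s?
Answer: -4103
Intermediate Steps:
P(s) = 0
(-2405 + P(-18)) - 1698 = (-2405 + 0) - 1698 = -2405 - 1698 = -4103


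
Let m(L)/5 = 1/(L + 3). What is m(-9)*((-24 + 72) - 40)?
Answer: -20/3 ≈ -6.6667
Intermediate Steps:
m(L) = 5/(3 + L) (m(L) = 5/(L + 3) = 5/(3 + L))
m(-9)*((-24 + 72) - 40) = (5/(3 - 9))*((-24 + 72) - 40) = (5/(-6))*(48 - 40) = (5*(-⅙))*8 = -⅚*8 = -20/3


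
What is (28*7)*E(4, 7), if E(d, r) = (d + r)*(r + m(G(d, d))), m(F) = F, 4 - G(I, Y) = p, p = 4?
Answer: 15092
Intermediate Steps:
G(I, Y) = 0 (G(I, Y) = 4 - 1*4 = 4 - 4 = 0)
E(d, r) = r*(d + r) (E(d, r) = (d + r)*(r + 0) = (d + r)*r = r*(d + r))
(28*7)*E(4, 7) = (28*7)*(7*(4 + 7)) = 196*(7*11) = 196*77 = 15092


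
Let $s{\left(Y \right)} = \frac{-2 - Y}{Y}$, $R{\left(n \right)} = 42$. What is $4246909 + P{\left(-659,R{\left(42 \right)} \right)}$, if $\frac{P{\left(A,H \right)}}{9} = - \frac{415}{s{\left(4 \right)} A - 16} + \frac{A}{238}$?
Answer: $\frac{393184666307}{92582} \approx 4.2469 \cdot 10^{6}$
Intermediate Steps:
$s{\left(Y \right)} = \frac{-2 - Y}{Y}$
$P{\left(A,H \right)} = - \frac{3735}{-16 - \frac{3 A}{2}} + \frac{9 A}{238}$ ($P{\left(A,H \right)} = 9 \left(- \frac{415}{\frac{-2 - 4}{4} A - 16} + \frac{A}{238}\right) = 9 \left(- \frac{415}{\frac{-2 - 4}{4} A - 16} + A \frac{1}{238}\right) = 9 \left(- \frac{415}{\frac{1}{4} \left(-6\right) A - 16} + \frac{A}{238}\right) = 9 \left(- \frac{415}{- \frac{3 A}{2} - 16} + \frac{A}{238}\right) = 9 \left(- \frac{415}{-16 - \frac{3 A}{2}} + \frac{A}{238}\right) = - \frac{3735}{-16 - \frac{3 A}{2}} + \frac{9 A}{238}$)
$4246909 + P{\left(-659,R{\left(42 \right)} \right)} = 4246909 + \frac{9 \left(197540 + 3 \left(-659\right)^{2} + 32 \left(-659\right)\right)}{238 \left(32 + 3 \left(-659\right)\right)} = 4246909 + \frac{9 \left(197540 + 3 \cdot 434281 - 21088\right)}{238 \left(32 - 1977\right)} = 4246909 + \frac{9 \left(197540 + 1302843 - 21088\right)}{238 \left(-1945\right)} = 4246909 + \frac{9}{238} \left(- \frac{1}{1945}\right) 1479295 = 4246909 - \frac{2662731}{92582} = \frac{393184666307}{92582}$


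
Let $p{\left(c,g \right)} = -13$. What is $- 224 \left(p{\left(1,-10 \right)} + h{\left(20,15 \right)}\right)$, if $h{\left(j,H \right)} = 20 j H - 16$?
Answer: $-1337504$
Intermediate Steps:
$h{\left(j,H \right)} = -16 + 20 H j$ ($h{\left(j,H \right)} = 20 H j - 16 = -16 + 20 H j$)
$- 224 \left(p{\left(1,-10 \right)} + h{\left(20,15 \right)}\right) = - 224 \left(-13 - \left(16 - 6000\right)\right) = - 224 \left(-13 + \left(-16 + 6000\right)\right) = - 224 \left(-13 + 5984\right) = \left(-224\right) 5971 = -1337504$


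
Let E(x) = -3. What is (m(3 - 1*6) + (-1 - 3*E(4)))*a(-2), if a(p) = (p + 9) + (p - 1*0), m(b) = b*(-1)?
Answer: 55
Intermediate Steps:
m(b) = -b
a(p) = 9 + 2*p (a(p) = (9 + p) + (p + 0) = (9 + p) + p = 9 + 2*p)
(m(3 - 1*6) + (-1 - 3*E(4)))*a(-2) = (-(3 - 1*6) + (-1 - 3*(-3)))*(9 + 2*(-2)) = (-(3 - 6) + (-1 + 9))*(9 - 4) = (-1*(-3) + 8)*5 = (3 + 8)*5 = 11*5 = 55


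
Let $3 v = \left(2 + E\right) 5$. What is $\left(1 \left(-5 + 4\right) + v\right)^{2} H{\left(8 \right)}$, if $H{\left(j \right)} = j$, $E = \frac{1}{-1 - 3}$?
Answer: $\frac{529}{18} \approx 29.389$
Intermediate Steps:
$E = - \frac{1}{4}$ ($E = \frac{1}{-4} = - \frac{1}{4} \approx -0.25$)
$v = \frac{35}{12}$ ($v = \frac{\left(2 - \frac{1}{4}\right) 5}{3} = \frac{\frac{7}{4} \cdot 5}{3} = \frac{1}{3} \cdot \frac{35}{4} = \frac{35}{12} \approx 2.9167$)
$\left(1 \left(-5 + 4\right) + v\right)^{2} H{\left(8 \right)} = \left(1 \left(-5 + 4\right) + \frac{35}{12}\right)^{2} \cdot 8 = \left(1 \left(-1\right) + \frac{35}{12}\right)^{2} \cdot 8 = \left(-1 + \frac{35}{12}\right)^{2} \cdot 8 = \left(\frac{23}{12}\right)^{2} \cdot 8 = \frac{529}{144} \cdot 8 = \frac{529}{18}$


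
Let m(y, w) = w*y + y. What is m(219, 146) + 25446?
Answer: 57639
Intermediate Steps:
m(y, w) = y + w*y
m(219, 146) + 25446 = 219*(1 + 146) + 25446 = 219*147 + 25446 = 32193 + 25446 = 57639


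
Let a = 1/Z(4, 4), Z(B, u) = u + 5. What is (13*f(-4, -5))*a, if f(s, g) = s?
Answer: -52/9 ≈ -5.7778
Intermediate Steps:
Z(B, u) = 5 + u
a = ⅑ (a = 1/(5 + 4) = 1/9 = ⅑ ≈ 0.11111)
(13*f(-4, -5))*a = (13*(-4))*(⅑) = -52*⅑ = -52/9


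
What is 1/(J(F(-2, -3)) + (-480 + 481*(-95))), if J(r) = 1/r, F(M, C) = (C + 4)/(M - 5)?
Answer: -1/46182 ≈ -2.1653e-5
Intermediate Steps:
F(M, C) = (4 + C)/(-5 + M)
1/(J(F(-2, -3)) + (-480 + 481*(-95))) = 1/(1/((4 - 3)/(-5 - 2)) + (-480 + 481*(-95))) = 1/(1/(1/(-7)) + (-480 - 45695)) = 1/(1/(-⅐*1) - 46175) = 1/(1/(-⅐) - 46175) = 1/(-7 - 46175) = 1/(-46182) = -1/46182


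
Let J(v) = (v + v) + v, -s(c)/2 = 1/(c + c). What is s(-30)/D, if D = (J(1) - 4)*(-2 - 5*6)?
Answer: 1/960 ≈ 0.0010417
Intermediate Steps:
s(c) = -1/c (s(c) = -2/(c + c) = -2*1/(2*c) = -1/c)
J(v) = 3*v (J(v) = 2*v + v = 3*v)
D = 32 (D = (3*1 - 4)*(-2 - 5*6) = (3 - 4)*(-2 - 30) = -1*(-32) = 32)
s(-30)/D = -1/(-30)/32 = -1*(-1/30)*(1/32) = (1/30)*(1/32) = 1/960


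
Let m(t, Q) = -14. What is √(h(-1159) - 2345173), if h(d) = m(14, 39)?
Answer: I*√2345187 ≈ 1531.4*I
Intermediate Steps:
h(d) = -14
√(h(-1159) - 2345173) = √(-14 - 2345173) = √(-2345187) = I*√2345187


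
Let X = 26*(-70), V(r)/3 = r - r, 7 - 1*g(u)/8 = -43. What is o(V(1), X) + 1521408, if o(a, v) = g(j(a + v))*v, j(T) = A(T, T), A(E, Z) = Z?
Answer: 793408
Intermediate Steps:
j(T) = T
g(u) = 400 (g(u) = 56 - 8*(-43) = 56 + 344 = 400)
V(r) = 0 (V(r) = 3*(r - r) = 3*0 = 0)
X = -1820
o(a, v) = 400*v
o(V(1), X) + 1521408 = 400*(-1820) + 1521408 = -728000 + 1521408 = 793408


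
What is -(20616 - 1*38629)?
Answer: 18013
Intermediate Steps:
-(20616 - 1*38629) = -(20616 - 38629) = -1*(-18013) = 18013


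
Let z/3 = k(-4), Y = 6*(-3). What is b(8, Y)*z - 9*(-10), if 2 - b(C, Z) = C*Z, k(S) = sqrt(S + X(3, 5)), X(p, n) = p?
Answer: 90 + 438*I ≈ 90.0 + 438.0*I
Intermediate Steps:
k(S) = sqrt(3 + S) (k(S) = sqrt(S + 3) = sqrt(3 + S))
Y = -18
b(C, Z) = 2 - C*Z
z = 3*I (z = 3*sqrt(3 - 4) = 3*sqrt(-1) = 3*I ≈ 3.0*I)
b(8, Y)*z - 9*(-10) = (2 - 1*8*(-18))*(3*I) - 9*(-10) = (2 + 144)*(3*I) + 90 = 146*(3*I) + 90 = 438*I + 90 = 90 + 438*I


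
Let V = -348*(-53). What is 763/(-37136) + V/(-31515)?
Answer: -21484313/35464880 ≈ -0.60579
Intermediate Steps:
V = 18444
763/(-37136) + V/(-31515) = 763/(-37136) + 18444/(-31515) = 763*(-1/37136) + 18444*(-1/31515) = -763/37136 - 6148/10505 = -21484313/35464880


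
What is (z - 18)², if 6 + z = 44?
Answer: 400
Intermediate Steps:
z = 38 (z = -6 + 44 = 38)
(z - 18)² = (38 - 18)² = 20² = 400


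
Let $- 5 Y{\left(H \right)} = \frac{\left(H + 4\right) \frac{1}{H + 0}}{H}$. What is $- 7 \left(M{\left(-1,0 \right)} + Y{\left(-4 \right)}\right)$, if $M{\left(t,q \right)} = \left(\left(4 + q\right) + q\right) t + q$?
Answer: $28$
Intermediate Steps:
$Y{\left(H \right)} = - \frac{4 + H}{5 H^{2}}$ ($Y{\left(H \right)} = - \frac{\frac{H + 4}{H + 0} \frac{1}{H}}{5} = - \frac{\frac{4 + H}{H} \frac{1}{H}}{5} = - \frac{\frac{1}{H^{2}} \left(4 + H\right)}{5} = - \frac{4 + H}{5 H^{2}}$)
$M{\left(t,q \right)} = q + t \left(4 + 2 q\right)$ ($M{\left(t,q \right)} = \left(4 + 2 q\right) t + q = t \left(4 + 2 q\right) + q = q + t \left(4 + 2 q\right)$)
$- 7 \left(M{\left(-1,0 \right)} + Y{\left(-4 \right)}\right) = - 7 \left(\left(0 + 4 \left(-1\right) + 2 \cdot 0 \left(-1\right)\right) + \frac{-4 - -4}{5 \cdot 16}\right) = - 7 \left(\left(0 - 4 + 0\right) + \frac{1}{5} \cdot \frac{1}{16} \left(-4 + 4\right)\right) = - 7 \left(-4 + \frac{1}{5} \cdot \frac{1}{16} \cdot 0\right) = - 7 \left(-4 + 0\right) = \left(-7\right) \left(-4\right) = 28$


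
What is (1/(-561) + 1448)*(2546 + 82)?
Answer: 711598452/187 ≈ 3.8053e+6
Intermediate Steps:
(1/(-561) + 1448)*(2546 + 82) = (-1/561 + 1448)*2628 = (812327/561)*2628 = 711598452/187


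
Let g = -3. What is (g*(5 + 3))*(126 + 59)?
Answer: -4440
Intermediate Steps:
(g*(5 + 3))*(126 + 59) = (-3*(5 + 3))*(126 + 59) = -3*8*185 = -24*185 = -4440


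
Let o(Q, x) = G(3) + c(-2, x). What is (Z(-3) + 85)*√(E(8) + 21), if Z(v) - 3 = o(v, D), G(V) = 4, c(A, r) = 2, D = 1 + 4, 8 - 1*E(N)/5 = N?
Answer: 94*√21 ≈ 430.76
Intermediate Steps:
E(N) = 40 - 5*N
D = 5
o(Q, x) = 6 (o(Q, x) = 4 + 2 = 6)
Z(v) = 9 (Z(v) = 3 + 6 = 9)
(Z(-3) + 85)*√(E(8) + 21) = (9 + 85)*√((40 - 5*8) + 21) = 94*√((40 - 40) + 21) = 94*√(0 + 21) = 94*√21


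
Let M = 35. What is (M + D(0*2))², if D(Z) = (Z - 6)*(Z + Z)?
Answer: 1225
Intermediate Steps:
D(Z) = 2*Z*(-6 + Z) (D(Z) = (-6 + Z)*(2*Z) = 2*Z*(-6 + Z))
(M + D(0*2))² = (35 + 2*(0*2)*(-6 + 0*2))² = (35 + 2*0*(-6 + 0))² = (35 + 2*0*(-6))² = (35 + 0)² = 35² = 1225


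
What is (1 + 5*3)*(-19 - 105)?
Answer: -1984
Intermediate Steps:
(1 + 5*3)*(-19 - 105) = (1 + 15)*(-124) = 16*(-124) = -1984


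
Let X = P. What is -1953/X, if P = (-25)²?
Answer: -1953/625 ≈ -3.1248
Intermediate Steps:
P = 625
X = 625
-1953/X = -1953/625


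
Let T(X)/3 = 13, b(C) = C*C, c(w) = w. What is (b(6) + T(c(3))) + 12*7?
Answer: 159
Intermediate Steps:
b(C) = C**2
T(X) = 39 (T(X) = 3*13 = 39)
(b(6) + T(c(3))) + 12*7 = (6**2 + 39) + 12*7 = (36 + 39) + 84 = 75 + 84 = 159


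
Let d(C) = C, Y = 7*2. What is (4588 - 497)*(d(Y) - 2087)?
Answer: -8480643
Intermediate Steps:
Y = 14
(4588 - 497)*(d(Y) - 2087) = (4588 - 497)*(14 - 2087) = 4091*(-2073) = -8480643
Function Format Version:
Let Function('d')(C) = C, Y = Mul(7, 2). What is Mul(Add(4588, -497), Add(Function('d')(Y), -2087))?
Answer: -8480643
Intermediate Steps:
Y = 14
Mul(Add(4588, -497), Add(Function('d')(Y), -2087)) = Mul(Add(4588, -497), Add(14, -2087)) = Mul(4091, -2073) = -8480643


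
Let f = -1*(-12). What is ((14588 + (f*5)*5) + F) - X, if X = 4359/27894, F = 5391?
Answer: 188552689/9298 ≈ 20279.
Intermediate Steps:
f = 12
X = 1453/9298 (X = 4359*(1/27894) = 1453/9298 ≈ 0.15627)
((14588 + (f*5)*5) + F) - X = ((14588 + (12*5)*5) + 5391) - 1*1453/9298 = ((14588 + 60*5) + 5391) - 1453/9298 = ((14588 + 300) + 5391) - 1453/9298 = (14888 + 5391) - 1453/9298 = 20279 - 1453/9298 = 188552689/9298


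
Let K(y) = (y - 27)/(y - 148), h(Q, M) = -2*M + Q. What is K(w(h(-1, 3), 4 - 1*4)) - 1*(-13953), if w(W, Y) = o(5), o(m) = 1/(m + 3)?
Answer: 16506614/1183 ≈ 13953.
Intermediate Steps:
o(m) = 1/(3 + m)
h(Q, M) = Q - 2*M
w(W, Y) = ⅛ (w(W, Y) = 1/(3 + 5) = 1/8 = ⅛)
K(y) = (-27 + y)/(-148 + y)
K(w(h(-1, 3), 4 - 1*4)) - 1*(-13953) = (-27 + ⅛)/(-148 + ⅛) - 1*(-13953) = -215/8/(-1183/8) + 13953 = -8/1183*(-215/8) + 13953 = 215/1183 + 13953 = 16506614/1183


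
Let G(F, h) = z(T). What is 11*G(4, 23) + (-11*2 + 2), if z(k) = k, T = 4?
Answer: 24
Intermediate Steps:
G(F, h) = 4
11*G(4, 23) + (-11*2 + 2) = 11*4 + (-11*2 + 2) = 44 + (-22 + 2) = 44 - 20 = 24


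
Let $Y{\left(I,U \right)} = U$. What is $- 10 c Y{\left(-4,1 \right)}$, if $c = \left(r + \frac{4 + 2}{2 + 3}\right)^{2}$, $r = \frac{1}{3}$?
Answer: $- \frac{1058}{45} \approx -23.511$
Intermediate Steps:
$r = \frac{1}{3} \approx 0.33333$
$c = \frac{529}{225}$ ($c = \left(\frac{1}{3} + \frac{4 + 2}{2 + 3}\right)^{2} = \left(\frac{1}{3} + \frac{6}{5}\right)^{2} = \left(\frac{23}{15}\right)^{2} = \frac{529}{225} \approx 2.3511$)
$- 10 c Y{\left(-4,1 \right)} = \left(-10\right) \frac{529}{225} \cdot 1 = \left(- \frac{1058}{45}\right) 1 = - \frac{1058}{45}$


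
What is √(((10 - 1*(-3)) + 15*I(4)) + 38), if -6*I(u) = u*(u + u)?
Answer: I*√29 ≈ 5.3852*I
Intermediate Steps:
I(u) = -u²/3 (I(u) = -u*(u + u)/6 = -u*2*u/6 = -u²/3)
√(((10 - 1*(-3)) + 15*I(4)) + 38) = √(((10 - 1*(-3)) + 15*(-⅓*4²)) + 38) = √(((10 + 3) + 15*(-⅓*16)) + 38) = √((13 + 15*(-16/3)) + 38) = √((13 - 80) + 38) = √(-67 + 38) = √(-29) = I*√29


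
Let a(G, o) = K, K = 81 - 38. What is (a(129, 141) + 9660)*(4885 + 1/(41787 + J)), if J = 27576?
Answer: 3287747597968/69363 ≈ 4.7399e+7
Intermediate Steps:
K = 43
a(G, o) = 43
(a(129, 141) + 9660)*(4885 + 1/(41787 + J)) = (43 + 9660)*(4885 + 1/(41787 + 27576)) = 9703*(4885 + 1/69363) = 9703*(338838256/69363) = 3287747597968/69363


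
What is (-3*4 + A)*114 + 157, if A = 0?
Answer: -1211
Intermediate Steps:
(-3*4 + A)*114 + 157 = (-3*4 + 0)*114 + 157 = (-12 + 0)*114 + 157 = -12*114 + 157 = -1368 + 157 = -1211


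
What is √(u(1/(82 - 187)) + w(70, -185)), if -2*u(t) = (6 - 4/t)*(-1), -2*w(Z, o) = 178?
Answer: 2*√31 ≈ 11.136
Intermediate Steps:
w(Z, o) = -89 (w(Z, o) = -½*178 = -89)
u(t) = 3 - 2/t (u(t) = -(6 - 4/t)*(-1)/2 = -(-6 + 4/t)/2 = 3 - 2/t)
√(u(1/(82 - 187)) + w(70, -185)) = √((3 - 2/(1/(82 - 187))) - 89) = √((3 - 2/(1/(-105))) - 89) = √((3 - 2/(-1/105)) - 89) = √((3 - 2*(-105)) - 89) = √((3 + 210) - 89) = √(213 - 89) = √124 = 2*√31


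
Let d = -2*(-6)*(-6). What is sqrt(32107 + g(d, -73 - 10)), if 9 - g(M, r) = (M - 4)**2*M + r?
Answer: sqrt(448071) ≈ 669.38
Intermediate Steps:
d = -72 (d = 12*(-6) = -72)
g(M, r) = 9 - r - M*(-4 + M)**2 (g(M, r) = 9 - ((M - 4)**2*M + r) = 9 - ((-4 + M)**2*M + r) = 9 - (M*(-4 + M)**2 + r) = 9 - (r + M*(-4 + M)**2) = 9 + (-r - M*(-4 + M)**2) = 9 - r - M*(-4 + M)**2)
sqrt(32107 + g(d, -73 - 10)) = sqrt(32107 + (9 - (-73 - 10) - 1*(-72)*(-4 - 72)**2)) = sqrt(32107 + (9 - 1*(-83) - 1*(-72)*(-76)**2)) = sqrt(32107 + (9 + 83 - 1*(-72)*5776)) = sqrt(32107 + (9 + 83 + 415872)) = sqrt(32107 + 415964) = sqrt(448071)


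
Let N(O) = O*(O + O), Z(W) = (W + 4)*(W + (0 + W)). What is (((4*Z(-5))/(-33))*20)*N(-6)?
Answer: -19200/11 ≈ -1745.5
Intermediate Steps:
Z(W) = 2*W*(4 + W) (Z(W) = (4 + W)*(W + W) = (4 + W)*(2*W) = 2*W*(4 + W))
N(O) = 2*O² (N(O) = O*(2*O) = 2*O²)
(((4*Z(-5))/(-33))*20)*N(-6) = (((4*(2*(-5)*(4 - 5)))/(-33))*20)*(2*(-6)²) = (((4*(2*(-5)*(-1)))*(-1/33))*20)*(2*36) = (((4*10)*(-1/33))*20)*72 = ((40*(-1/33))*20)*72 = -40/33*20*72 = -800/33*72 = -19200/11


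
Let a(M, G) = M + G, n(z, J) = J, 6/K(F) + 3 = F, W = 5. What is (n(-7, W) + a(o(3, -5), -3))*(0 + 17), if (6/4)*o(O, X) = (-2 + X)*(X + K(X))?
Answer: 2941/6 ≈ 490.17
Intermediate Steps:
K(F) = 6/(-3 + F)
o(O, X) = 2*(-2 + X)*(X + 6/(-3 + X))/3 (o(O, X) = 2*((-2 + X)*(X + 6/(-3 + X)))/3 = 2*(-2 + X)*(X + 6/(-3 + X))/3)
a(M, G) = G + M
(n(-7, W) + a(o(3, -5), -3))*(0 + 17) = (5 + (-3 + 2*(-12 + 6*(-5) - 5*(-3 - 5)*(-2 - 5))/(3*(-3 - 5))))*(0 + 17) = (5 + (-3 + (⅔)*(-12 - 30 - 5*(-8)*(-7))/(-8)))*17 = (5 + (-3 + (⅔)*(-⅛)*(-12 - 30 - 280)))*17 = (5 + (-3 + (⅔)*(-⅛)*(-322)))*17 = (5 + (-3 + 161/6))*17 = (5 + 143/6)*17 = (173/6)*17 = 2941/6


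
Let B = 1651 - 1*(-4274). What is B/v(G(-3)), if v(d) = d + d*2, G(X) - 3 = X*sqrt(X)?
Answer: 1975/12 + 1975*I*sqrt(3)/12 ≈ 164.58 + 285.07*I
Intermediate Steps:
B = 5925 (B = 1651 + 4274 = 5925)
G(X) = 3 + X**(3/2) (G(X) = 3 + X*sqrt(X) = 3 + X**(3/2))
v(d) = 3*d (v(d) = d + 2*d = 3*d)
B/v(G(-3)) = 5925/((3*(3 + (-3)**(3/2)))) = 5925/((3*(3 - 3*I*sqrt(3)))) = 5925/(9 - 9*I*sqrt(3))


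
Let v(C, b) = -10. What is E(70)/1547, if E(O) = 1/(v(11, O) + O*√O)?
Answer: 1/53046630 + √70/7578090 ≈ 1.1229e-6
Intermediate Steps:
E(O) = 1/(-10 + O^(3/2)) (E(O) = 1/(-10 + O*√O) = 1/(-10 + O^(3/2)))
E(70)/1547 = 1/(-10 + 70^(3/2)*1547) = (1/1547)/(-10 + 70*√70) = 1/(1547*(-10 + 70*√70))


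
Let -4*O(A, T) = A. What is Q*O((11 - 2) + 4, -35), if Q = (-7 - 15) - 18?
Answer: 130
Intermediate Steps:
O(A, T) = -A/4
Q = -40 (Q = -22 - 18 = -40)
Q*O((11 - 2) + 4, -35) = -(-10)*((11 - 2) + 4) = -(-10)*(9 + 4) = -(-10)*13 = -40*(-13/4) = 130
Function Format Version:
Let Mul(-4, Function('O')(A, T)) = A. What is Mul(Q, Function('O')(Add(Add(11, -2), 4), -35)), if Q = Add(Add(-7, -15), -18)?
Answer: 130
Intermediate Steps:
Function('O')(A, T) = Mul(Rational(-1, 4), A)
Q = -40 (Q = Add(-22, -18) = -40)
Mul(Q, Function('O')(Add(Add(11, -2), 4), -35)) = Mul(-40, Mul(Rational(-1, 4), Add(Add(11, -2), 4))) = Mul(-40, Mul(Rational(-1, 4), Add(9, 4))) = Mul(-40, Mul(Rational(-1, 4), 13)) = Mul(-40, Rational(-13, 4)) = 130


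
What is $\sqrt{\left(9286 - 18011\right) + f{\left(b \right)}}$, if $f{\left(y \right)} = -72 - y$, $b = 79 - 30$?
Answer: $i \sqrt{8846} \approx 94.053 i$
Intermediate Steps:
$b = 49$ ($b = 79 - 30 = 49$)
$\sqrt{\left(9286 - 18011\right) + f{\left(b \right)}} = \sqrt{\left(9286 - 18011\right) - 121} = \sqrt{-8725 - 121} = \sqrt{-8846} = i \sqrt{8846}$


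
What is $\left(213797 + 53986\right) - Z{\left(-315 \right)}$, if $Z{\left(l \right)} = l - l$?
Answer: $267783$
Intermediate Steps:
$Z{\left(l \right)} = 0$
$\left(213797 + 53986\right) - Z{\left(-315 \right)} = \left(213797 + 53986\right) - 0 = 267783 + 0 = 267783$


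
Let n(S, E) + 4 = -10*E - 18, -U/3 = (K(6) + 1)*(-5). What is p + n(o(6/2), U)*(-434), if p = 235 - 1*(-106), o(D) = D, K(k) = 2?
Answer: 205189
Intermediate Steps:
U = 45 (U = -3*(2 + 1)*(-5) = -9*(-5) = -3*(-15) = 45)
n(S, E) = -22 - 10*E (n(S, E) = -4 + (-10*E - 18) = -4 + (-18 - 10*E) = -22 - 10*E)
p = 341 (p = 235 + 106 = 341)
p + n(o(6/2), U)*(-434) = 341 + (-22 - 10*45)*(-434) = 341 + (-22 - 450)*(-434) = 341 - 472*(-434) = 341 + 204848 = 205189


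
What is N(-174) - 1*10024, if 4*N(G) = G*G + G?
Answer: -4997/2 ≈ -2498.5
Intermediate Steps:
N(G) = G/4 + G²/4 (N(G) = (G*G + G)/4 = (G² + G)/4 = (G + G²)/4 = G/4 + G²/4)
N(-174) - 1*10024 = (¼)*(-174)*(1 - 174) - 1*10024 = (¼)*(-174)*(-173) - 10024 = 15051/2 - 10024 = -4997/2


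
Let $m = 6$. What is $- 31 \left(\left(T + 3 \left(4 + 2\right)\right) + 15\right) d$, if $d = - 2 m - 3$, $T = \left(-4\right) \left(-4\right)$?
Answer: $22785$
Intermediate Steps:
$T = 16$
$d = -15$ ($d = \left(-2\right) 6 - 3 = -12 - 3 = -15$)
$- 31 \left(\left(T + 3 \left(4 + 2\right)\right) + 15\right) d = - 31 \left(\left(16 + 3 \left(4 + 2\right)\right) + 15\right) \left(-15\right) = - 31 \left(\left(16 + 3 \cdot 6\right) + 15\right) \left(-15\right) = - 31 \left(\left(16 + 18\right) + 15\right) \left(-15\right) = - 31 \left(34 + 15\right) \left(-15\right) = \left(-31\right) 49 \left(-15\right) = \left(-1519\right) \left(-15\right) = 22785$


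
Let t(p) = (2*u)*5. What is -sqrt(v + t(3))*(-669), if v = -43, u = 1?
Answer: 669*I*sqrt(33) ≈ 3843.1*I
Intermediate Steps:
t(p) = 10 (t(p) = (2*1)*5 = 2*5 = 10)
-sqrt(v + t(3))*(-669) = -sqrt(-43 + 10)*(-669) = -sqrt(-33)*(-669) = -I*sqrt(33)*(-669) = -(-669)*I*sqrt(33) = 669*I*sqrt(33)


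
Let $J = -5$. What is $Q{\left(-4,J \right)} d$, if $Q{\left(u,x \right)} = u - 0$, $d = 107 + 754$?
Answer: $-3444$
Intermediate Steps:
$d = 861$
$Q{\left(u,x \right)} = u$ ($Q{\left(u,x \right)} = u + 0 = u$)
$Q{\left(-4,J \right)} d = \left(-4\right) 861 = -3444$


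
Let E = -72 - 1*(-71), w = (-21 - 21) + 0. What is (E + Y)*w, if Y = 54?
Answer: -2226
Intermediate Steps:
w = -42 (w = -42 + 0 = -42)
E = -1 (E = -72 + 71 = -1)
(E + Y)*w = (-1 + 54)*(-42) = 53*(-42) = -2226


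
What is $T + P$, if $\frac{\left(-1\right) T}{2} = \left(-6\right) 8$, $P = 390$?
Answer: $486$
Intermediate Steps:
$T = 96$ ($T = - 2 \left(\left(-6\right) 8\right) = \left(-2\right) \left(-48\right) = 96$)
$T + P = 96 + 390 = 486$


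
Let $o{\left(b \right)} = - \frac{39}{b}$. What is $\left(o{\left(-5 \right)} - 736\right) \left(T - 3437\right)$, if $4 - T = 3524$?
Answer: $\frac{25330437}{5} \approx 5.0661 \cdot 10^{6}$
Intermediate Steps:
$T = -3520$ ($T = 4 - 3524 = -3520$)
$\left(o{\left(-5 \right)} - 736\right) \left(T - 3437\right) = \left(- \frac{39}{-5} - 736\right) \left(-3520 - 3437\right) = \left(\left(-39\right) \left(- \frac{1}{5}\right) - 736\right) \left(-6957\right) = \left(\frac{39}{5} - 736\right) \left(-6957\right) = \left(- \frac{3641}{5}\right) \left(-6957\right) = \frac{25330437}{5}$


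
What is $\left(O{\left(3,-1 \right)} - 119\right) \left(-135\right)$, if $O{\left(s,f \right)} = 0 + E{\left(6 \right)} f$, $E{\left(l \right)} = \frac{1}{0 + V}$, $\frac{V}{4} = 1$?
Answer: $\frac{64395}{4} \approx 16099.0$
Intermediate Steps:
$V = 4$ ($V = 4 \cdot 1 = 4$)
$E{\left(l \right)} = \frac{1}{4}$ ($E{\left(l \right)} = \frac{1}{0 + 4} = \frac{1}{4}$)
$O{\left(s,f \right)} = \frac{f}{4}$ ($O{\left(s,f \right)} = 0 + \frac{f}{4} = \frac{f}{4}$)
$\left(O{\left(3,-1 \right)} - 119\right) \left(-135\right) = \left(\frac{1}{4} \left(-1\right) - 119\right) \left(-135\right) = \left(- \frac{1}{4} - 119\right) \left(-135\right) = \left(- \frac{477}{4}\right) \left(-135\right) = \frac{64395}{4}$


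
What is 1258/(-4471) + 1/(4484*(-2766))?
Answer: -917803319/3261921672 ≈ -0.28137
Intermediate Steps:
1258/(-4471) + 1/(4484*(-2766)) = 1258*(-1/4471) + (1/4484)*(-1/2766) = -74/263 - 1/12402744 = -917803319/3261921672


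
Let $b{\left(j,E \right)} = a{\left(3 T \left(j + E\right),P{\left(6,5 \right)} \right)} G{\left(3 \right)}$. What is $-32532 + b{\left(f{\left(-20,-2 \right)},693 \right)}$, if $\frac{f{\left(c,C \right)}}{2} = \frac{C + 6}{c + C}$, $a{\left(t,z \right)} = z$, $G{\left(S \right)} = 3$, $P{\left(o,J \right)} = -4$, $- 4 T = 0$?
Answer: $-32544$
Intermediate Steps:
$T = 0$ ($T = \left(- \frac{1}{4}\right) 0 = 0$)
$f{\left(c,C \right)} = \frac{2 \left(6 + C\right)}{C + c}$ ($f{\left(c,C \right)} = 2 \frac{C + 6}{c + C} = 2 \frac{6 + C}{C + c} = \frac{2 \left(6 + C\right)}{C + c}$)
$b{\left(j,E \right)} = -12$ ($b{\left(j,E \right)} = \left(-4\right) 3 = -12$)
$-32532 + b{\left(f{\left(-20,-2 \right)},693 \right)} = -32532 - 12 = -32544$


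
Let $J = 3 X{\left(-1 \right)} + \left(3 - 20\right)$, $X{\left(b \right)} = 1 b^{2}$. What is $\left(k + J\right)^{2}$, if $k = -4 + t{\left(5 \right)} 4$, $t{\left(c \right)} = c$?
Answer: $4$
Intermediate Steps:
$X{\left(b \right)} = b^{2}$
$J = -14$ ($J = 3 \left(-1\right)^{2} + \left(3 - 20\right) = 3 \cdot 1 + \left(3 - 20\right) = 3 - 17 = -14$)
$k = 16$ ($k = -4 + 5 \cdot 4 = -4 + 20 = 16$)
$\left(k + J\right)^{2} = \left(16 - 14\right)^{2} = 2^{2} = 4$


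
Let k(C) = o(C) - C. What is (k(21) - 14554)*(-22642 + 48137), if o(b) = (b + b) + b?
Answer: -369983440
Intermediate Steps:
o(b) = 3*b (o(b) = 2*b + b = 3*b)
k(C) = 2*C (k(C) = 3*C - C = 2*C)
(k(21) - 14554)*(-22642 + 48137) = (2*21 - 14554)*(-22642 + 48137) = (42 - 14554)*25495 = -14512*25495 = -369983440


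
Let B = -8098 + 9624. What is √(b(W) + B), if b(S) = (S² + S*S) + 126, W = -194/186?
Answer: √14306966/93 ≈ 40.672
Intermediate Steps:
W = -97/93 (W = -194*1/186 = -97/93 ≈ -1.0430)
B = 1526
b(S) = 126 + 2*S² (b(S) = (S² + S²) + 126 = 2*S² + 126 = 126 + 2*S²)
√(b(W) + B) = √((126 + 2*(-97/93)²) + 1526) = √((126 + 2*(9409/8649)) + 1526) = √((126 + 18818/8649) + 1526) = √(1108592/8649 + 1526) = √(14306966/8649) = √14306966/93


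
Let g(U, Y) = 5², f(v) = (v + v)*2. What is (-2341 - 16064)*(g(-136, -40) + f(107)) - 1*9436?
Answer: -8346901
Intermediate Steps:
f(v) = 4*v (f(v) = (2*v)*2 = 4*v)
g(U, Y) = 25
(-2341 - 16064)*(g(-136, -40) + f(107)) - 1*9436 = (-2341 - 16064)*(25 + 4*107) - 1*9436 = -18405*(25 + 428) - 9436 = -18405*453 - 9436 = -8337465 - 9436 = -8346901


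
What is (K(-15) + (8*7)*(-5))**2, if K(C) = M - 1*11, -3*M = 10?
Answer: 779689/9 ≈ 86632.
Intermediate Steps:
M = -10/3 (M = -1/3*10 = -10/3 ≈ -3.3333)
K(C) = -43/3 (K(C) = -10/3 - 1*11 = -10/3 - 11 = -43/3)
(K(-15) + (8*7)*(-5))**2 = (-43/3 + (8*7)*(-5))**2 = (-43/3 + 56*(-5))**2 = (-43/3 - 280)**2 = (-883/3)**2 = 779689/9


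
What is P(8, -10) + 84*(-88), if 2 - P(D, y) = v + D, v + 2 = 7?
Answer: -7403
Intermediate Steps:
v = 5 (v = -2 + 7 = 5)
P(D, y) = -3 - D (P(D, y) = 2 - (5 + D) = 2 + (-5 - D) = -3 - D)
P(8, -10) + 84*(-88) = (-3 - 1*8) + 84*(-88) = (-3 - 8) - 7392 = -11 - 7392 = -7403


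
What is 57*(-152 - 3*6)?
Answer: -9690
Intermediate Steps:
57*(-152 - 3*6) = 57*(-152 - 18) = 57*(-170) = -9690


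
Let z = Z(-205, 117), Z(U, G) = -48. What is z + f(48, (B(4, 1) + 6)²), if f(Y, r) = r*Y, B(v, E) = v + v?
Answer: 9360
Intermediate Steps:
B(v, E) = 2*v
z = -48
f(Y, r) = Y*r
z + f(48, (B(4, 1) + 6)²) = -48 + 48*(2*4 + 6)² = -48 + 48*(8 + 6)² = -48 + 48*14² = -48 + 48*196 = -48 + 9408 = 9360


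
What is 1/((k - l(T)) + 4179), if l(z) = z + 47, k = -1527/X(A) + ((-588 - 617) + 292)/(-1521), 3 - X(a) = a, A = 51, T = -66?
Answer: 24336/102951325 ≈ 0.00023638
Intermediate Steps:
X(a) = 3 - a
k = 788797/24336 (k = -1527/(3 - 1*51) + ((-588 - 617) + 292)/(-1521) = -1527/(3 - 51) + (-1205 + 292)*(-1/1521) = -1527/(-48) - 913*(-1/1521) = -1527*(-1/48) + 913/1521 = 509/16 + 913/1521 = 788797/24336 ≈ 32.413)
l(z) = 47 + z
1/((k - l(T)) + 4179) = 1/((788797/24336 - (47 - 66)) + 4179) = 1/((788797/24336 - 1*(-19)) + 4179) = 1/((788797/24336 + 19) + 4179) = 1/(1251181/24336 + 4179) = 1/(102951325/24336) = 24336/102951325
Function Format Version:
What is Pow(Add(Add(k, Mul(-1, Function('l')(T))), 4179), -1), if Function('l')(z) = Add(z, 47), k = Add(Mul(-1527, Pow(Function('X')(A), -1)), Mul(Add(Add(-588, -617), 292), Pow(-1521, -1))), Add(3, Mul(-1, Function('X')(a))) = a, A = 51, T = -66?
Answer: Rational(24336, 102951325) ≈ 0.00023638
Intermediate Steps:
Function('X')(a) = Add(3, Mul(-1, a))
k = Rational(788797, 24336) (k = Add(Mul(-1527, Pow(Add(3, Mul(-1, 51)), -1)), Mul(Add(Add(-588, -617), 292), Pow(-1521, -1))) = Add(Mul(-1527, Pow(Add(3, -51), -1)), Mul(Add(-1205, 292), Rational(-1, 1521))) = Add(Mul(-1527, Pow(-48, -1)), Mul(-913, Rational(-1, 1521))) = Add(Mul(-1527, Rational(-1, 48)), Rational(913, 1521)) = Add(Rational(509, 16), Rational(913, 1521)) = Rational(788797, 24336) ≈ 32.413)
Function('l')(z) = Add(47, z)
Pow(Add(Add(k, Mul(-1, Function('l')(T))), 4179), -1) = Pow(Add(Add(Rational(788797, 24336), Mul(-1, Add(47, -66))), 4179), -1) = Pow(Add(Add(Rational(788797, 24336), Mul(-1, -19)), 4179), -1) = Pow(Add(Add(Rational(788797, 24336), 19), 4179), -1) = Pow(Add(Rational(1251181, 24336), 4179), -1) = Pow(Rational(102951325, 24336), -1) = Rational(24336, 102951325)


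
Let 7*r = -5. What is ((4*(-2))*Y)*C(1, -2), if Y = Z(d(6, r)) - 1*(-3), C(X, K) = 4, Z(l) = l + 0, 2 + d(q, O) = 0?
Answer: -32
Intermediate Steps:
r = -5/7 (r = (1/7)*(-5) = -5/7 ≈ -0.71429)
d(q, O) = -2 (d(q, O) = -2 + 0 = -2)
Z(l) = l
Y = 1 (Y = -2 - 1*(-3) = -2 + 3 = 1)
((4*(-2))*Y)*C(1, -2) = ((4*(-2))*1)*4 = -8*1*4 = -8*4 = -32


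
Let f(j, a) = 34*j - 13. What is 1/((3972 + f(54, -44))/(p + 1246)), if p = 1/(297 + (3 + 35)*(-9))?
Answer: 2951/13725 ≈ 0.21501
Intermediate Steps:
f(j, a) = -13 + 34*j
p = -1/45 (p = 1/(297 + 38*(-9)) = 1/(297 - 342) = 1/(-45) = -1/45 ≈ -0.022222)
1/((3972 + f(54, -44))/(p + 1246)) = 1/((3972 + (-13 + 34*54))/(-1/45 + 1246)) = 1/((3972 + (-13 + 1836))/(56069/45)) = 1/((3972 + 1823)*(45/56069)) = 1/(5795*(45/56069)) = 1/(13725/2951) = 2951/13725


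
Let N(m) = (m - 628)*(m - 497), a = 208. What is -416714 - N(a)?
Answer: -538094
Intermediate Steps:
N(m) = (-628 + m)*(-497 + m)
-416714 - N(a) = -416714 - (312116 + 208² - 1125*208) = -416714 - (312116 + 43264 - 234000) = -416714 - 1*121380 = -416714 - 121380 = -538094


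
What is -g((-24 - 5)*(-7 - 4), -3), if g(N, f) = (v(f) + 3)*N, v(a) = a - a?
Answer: -957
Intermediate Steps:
v(a) = 0
g(N, f) = 3*N (g(N, f) = (0 + 3)*N = 3*N)
-g((-24 - 5)*(-7 - 4), -3) = -3*(-24 - 5)*(-7 - 4) = -3*(-29*(-11)) = -3*319 = -1*957 = -957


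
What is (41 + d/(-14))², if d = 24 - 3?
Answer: 6241/4 ≈ 1560.3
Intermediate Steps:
d = 21
(41 + d/(-14))² = (41 + 21/(-14))² = (41 + 21*(-1/14))² = (41 - 3/2)² = (79/2)² = 6241/4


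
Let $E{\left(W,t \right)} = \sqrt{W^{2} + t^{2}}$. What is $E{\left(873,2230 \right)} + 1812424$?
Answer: $1812424 + \sqrt{5735029} \approx 1.8148 \cdot 10^{6}$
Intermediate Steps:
$E{\left(873,2230 \right)} + 1812424 = \sqrt{873^{2} + 2230^{2}} + 1812424 = \sqrt{762129 + 4972900} + 1812424 = \sqrt{5735029} + 1812424 = 1812424 + \sqrt{5735029}$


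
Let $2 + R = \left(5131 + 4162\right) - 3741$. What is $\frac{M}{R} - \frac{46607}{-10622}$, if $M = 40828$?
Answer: $\frac{346171933}{29476050} \approx 11.744$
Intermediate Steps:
$R = 5550$ ($R = -2 + \left(\left(5131 + 4162\right) - 3741\right) = -2 + \left(9293 - 3741\right) = -2 + 5552 = 5550$)
$\frac{M}{R} - \frac{46607}{-10622} = \frac{40828}{5550} - \frac{46607}{-10622} = 40828 \cdot \frac{1}{5550} - - \frac{46607}{10622} = \frac{20414}{2775} + \frac{46607}{10622} = \frac{346171933}{29476050}$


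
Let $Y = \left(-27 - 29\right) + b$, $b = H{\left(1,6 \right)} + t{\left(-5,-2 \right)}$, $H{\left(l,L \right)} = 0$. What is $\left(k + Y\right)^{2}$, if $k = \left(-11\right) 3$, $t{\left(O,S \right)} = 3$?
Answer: $7396$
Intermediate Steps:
$b = 3$ ($b = 0 + 3 = 3$)
$k = -33$
$Y = -53$ ($Y = \left(-27 - 29\right) + 3 = -56 + 3 = -53$)
$\left(k + Y\right)^{2} = \left(-33 - 53\right)^{2} = \left(-86\right)^{2} = 7396$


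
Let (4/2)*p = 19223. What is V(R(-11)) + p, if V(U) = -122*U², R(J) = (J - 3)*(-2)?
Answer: -172073/2 ≈ -86037.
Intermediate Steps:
R(J) = 6 - 2*J (R(J) = (-3 + J)*(-2) = 6 - 2*J)
p = 19223/2 (p = (½)*19223 = 19223/2 ≈ 9611.5)
V(R(-11)) + p = -122*(6 - 2*(-11))² + 19223/2 = -122*(6 + 22)² + 19223/2 = -122*28² + 19223/2 = -122*784 + 19223/2 = -95648 + 19223/2 = -172073/2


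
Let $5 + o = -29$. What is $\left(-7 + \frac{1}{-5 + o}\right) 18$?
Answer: $- \frac{1644}{13} \approx -126.46$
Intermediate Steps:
$o = -34$ ($o = -5 - 29 = -34$)
$\left(-7 + \frac{1}{-5 + o}\right) 18 = \left(-7 + \frac{1}{-5 - 34}\right) 18 = \left(-7 + \frac{1}{-39}\right) 18 = \left(-7 - \frac{1}{39}\right) 18 = \left(- \frac{274}{39}\right) 18 = - \frac{1644}{13}$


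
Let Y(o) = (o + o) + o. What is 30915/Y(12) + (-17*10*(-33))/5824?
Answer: 2503485/2912 ≈ 859.71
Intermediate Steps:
Y(o) = 3*o (Y(o) = 2*o + o = 3*o)
30915/Y(12) + (-17*10*(-33))/5824 = 30915/((3*12)) + (-17*10*(-33))/5824 = 30915/36 - 170*(-33)*(1/5824) = 30915*(1/36) + 5610*(1/5824) = 3435/4 + 2805/2912 = 2503485/2912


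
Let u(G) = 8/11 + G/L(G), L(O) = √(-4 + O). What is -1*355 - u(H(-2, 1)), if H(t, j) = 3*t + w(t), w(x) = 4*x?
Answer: -3913/11 - 7*I*√2/3 ≈ -355.73 - 3.2998*I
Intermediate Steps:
H(t, j) = 7*t (H(t, j) = 3*t + 4*t = 7*t)
u(G) = 8/11 + G/√(-4 + G) (u(G) = 8/11 + G/(√(-4 + G)) = 8*(1/11) + G/√(-4 + G) = 8/11 + G/√(-4 + G))
-1*355 - u(H(-2, 1)) = -1*355 - (8/11 + (7*(-2))/√(-4 + 7*(-2))) = -355 - (8/11 - 14/√(-4 - 14)) = -355 - (8/11 - (-7)*I*√2/3) = -355 - (8/11 + 7*I*√2/3) = -355 + (-8/11 - 7*I*√2/3) = -3913/11 - 7*I*√2/3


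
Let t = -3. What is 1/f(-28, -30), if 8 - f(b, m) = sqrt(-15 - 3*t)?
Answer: 4/35 + I*sqrt(6)/70 ≈ 0.11429 + 0.034993*I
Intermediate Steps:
f(b, m) = 8 - I*sqrt(6) (f(b, m) = 8 - sqrt(-15 - 3*(-3)) = 8 - sqrt(-15 + 9) = 8 - sqrt(-6) = 8 - I*sqrt(6))
1/f(-28, -30) = 1/(8 - I*sqrt(6))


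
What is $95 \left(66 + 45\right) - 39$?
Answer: $10506$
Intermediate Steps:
$95 \left(66 + 45\right) - 39 = 95 \cdot 111 - 39 = 10545 - 39 = 10506$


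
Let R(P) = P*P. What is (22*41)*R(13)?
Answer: 152438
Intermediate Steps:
R(P) = P²
(22*41)*R(13) = (22*41)*13² = 902*169 = 152438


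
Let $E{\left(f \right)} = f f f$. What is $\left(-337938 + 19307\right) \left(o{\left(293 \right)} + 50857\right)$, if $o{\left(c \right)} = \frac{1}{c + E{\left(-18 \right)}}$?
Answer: $- \frac{89757371953782}{5539} \approx -1.6205 \cdot 10^{10}$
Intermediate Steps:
$E{\left(f \right)} = f^{3}$ ($E{\left(f \right)} = f^{2} f = f^{3}$)
$o{\left(c \right)} = \frac{1}{-5832 + c}$ ($o{\left(c \right)} = \frac{1}{c + \left(-18\right)^{3}} = \frac{1}{c - 5832} = \frac{1}{-5832 + c}$)
$\left(-337938 + 19307\right) \left(o{\left(293 \right)} + 50857\right) = \left(-337938 + 19307\right) \left(\frac{1}{-5832 + 293} + 50857\right) = - 318631 \left(\frac{1}{-5539} + 50857\right) = - 318631 \left(- \frac{1}{5539} + 50857\right) = \left(-318631\right) \frac{281696922}{5539} = - \frac{89757371953782}{5539}$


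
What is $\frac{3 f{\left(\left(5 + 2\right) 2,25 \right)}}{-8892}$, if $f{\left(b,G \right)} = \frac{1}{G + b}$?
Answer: $- \frac{1}{115596} \approx -8.6508 \cdot 10^{-6}$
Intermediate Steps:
$\frac{3 f{\left(\left(5 + 2\right) 2,25 \right)}}{-8892} = \frac{3 \frac{1}{25 + \left(5 + 2\right) 2}}{-8892} = \frac{3}{25 + 7 \cdot 2} \left(- \frac{1}{8892}\right) = \frac{3}{25 + 14} \left(- \frac{1}{8892}\right) = \frac{3}{39} \left(- \frac{1}{8892}\right) = 3 \cdot \frac{1}{39} \left(- \frac{1}{8892}\right) = \frac{1}{13} \left(- \frac{1}{8892}\right) = - \frac{1}{115596}$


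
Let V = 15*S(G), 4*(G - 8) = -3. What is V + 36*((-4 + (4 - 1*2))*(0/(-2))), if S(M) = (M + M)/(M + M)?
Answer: 15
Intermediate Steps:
G = 29/4 (G = 8 + (¼)*(-3) = 8 - ¾ = 29/4 ≈ 7.2500)
S(M) = 1 (S(M) = (2*M)/((2*M)) = (2*M)*(1/(2*M)) = 1)
V = 15 (V = 15*1 = 15)
V + 36*((-4 + (4 - 1*2))*(0/(-2))) = 15 + 36*((-4 + (4 - 1*2))*(0/(-2))) = 15 + 36*((-4 + (4 - 2))*(0*(-½))) = 15 + 36*((-4 + 2)*0) = 15 + 36*(-2*0) = 15 + 36*0 = 15 + 0 = 15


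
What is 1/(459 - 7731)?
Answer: -1/7272 ≈ -0.00013751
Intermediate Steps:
1/(459 - 7731) = 1/(-7272) = -1/7272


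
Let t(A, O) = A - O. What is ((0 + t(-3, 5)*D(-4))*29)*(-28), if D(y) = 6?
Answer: 38976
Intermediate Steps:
((0 + t(-3, 5)*D(-4))*29)*(-28) = ((0 + (-3 - 1*5)*6)*29)*(-28) = ((0 + (-3 - 5)*6)*29)*(-28) = ((0 - 8*6)*29)*(-28) = ((0 - 48)*29)*(-28) = -48*29*(-28) = -1392*(-28) = 38976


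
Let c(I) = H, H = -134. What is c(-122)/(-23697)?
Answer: 134/23697 ≈ 0.0056547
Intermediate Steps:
c(I) = -134
c(-122)/(-23697) = -134/(-23697) = -134*(-1/23697) = 134/23697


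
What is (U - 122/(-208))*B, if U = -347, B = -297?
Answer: 10700019/104 ≈ 1.0288e+5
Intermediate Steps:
(U - 122/(-208))*B = (-347 - 122/(-208))*(-297) = (-347 - 122*(-1/208))*(-297) = (-347 + 61/104)*(-297) = -36027/104*(-297) = 10700019/104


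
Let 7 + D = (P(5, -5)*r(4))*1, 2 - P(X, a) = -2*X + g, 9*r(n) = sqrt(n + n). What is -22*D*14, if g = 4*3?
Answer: 2156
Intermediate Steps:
r(n) = sqrt(2)*sqrt(n)/9 (r(n) = sqrt(n + n)/9 = sqrt(2*n)/9 = (sqrt(2)*sqrt(n))/9 = sqrt(2)*sqrt(n)/9)
g = 12
P(X, a) = -10 + 2*X (P(X, a) = 2 - (-2*X + 12) = 2 - (12 - 2*X) = 2 + (-12 + 2*X) = -10 + 2*X)
D = -7 (D = -7 + ((-10 + 2*5)*(sqrt(2)*sqrt(4)/9))*1 = -7 + ((-10 + 10)*((1/9)*sqrt(2)*2))*1 = -7 + (0*(2*sqrt(2)/9))*1 = -7 + 0*1 = -7 + 0 = -7)
-22*D*14 = -22*(-7)*14 = 154*14 = 2156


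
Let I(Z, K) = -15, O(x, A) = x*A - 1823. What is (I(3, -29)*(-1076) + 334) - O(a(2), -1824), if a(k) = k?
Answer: 21945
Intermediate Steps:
O(x, A) = -1823 + A*x (O(x, A) = A*x - 1823 = -1823 + A*x)
(I(3, -29)*(-1076) + 334) - O(a(2), -1824) = (-15*(-1076) + 334) - (-1823 - 1824*2) = (16140 + 334) - (-1823 - 3648) = 16474 - 1*(-5471) = 16474 + 5471 = 21945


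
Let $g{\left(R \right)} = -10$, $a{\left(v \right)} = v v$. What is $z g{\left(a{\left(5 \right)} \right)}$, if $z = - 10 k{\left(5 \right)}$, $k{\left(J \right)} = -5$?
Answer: $-500$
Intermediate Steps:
$a{\left(v \right)} = v^{2}$
$z = 50$ ($z = \left(-10\right) \left(-5\right) = 50$)
$z g{\left(a{\left(5 \right)} \right)} = 50 \left(-10\right) = -500$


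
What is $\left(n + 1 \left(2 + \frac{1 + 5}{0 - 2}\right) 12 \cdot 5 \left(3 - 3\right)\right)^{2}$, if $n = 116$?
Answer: $13456$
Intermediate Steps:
$\left(n + 1 \left(2 + \frac{1 + 5}{0 - 2}\right) 12 \cdot 5 \left(3 - 3\right)\right)^{2} = \left(116 + 1 \left(2 + \frac{1 + 5}{0 - 2}\right) 12 \cdot 5 \left(3 - 3\right)\right)^{2} = \left(116 + 1 \left(2 + \frac{6}{-2}\right) 12 \cdot 5 \cdot 0\right)^{2} = \left(116 + 1 \left(2 + 6 \left(- \frac{1}{2}\right)\right) 12 \cdot 0\right)^{2} = \left(116 + 1 \left(2 - 3\right) 12 \cdot 0\right)^{2} = \left(116 + 1 \left(-1\right) 12 \cdot 0\right)^{2} = \left(116 + \left(-1\right) 12 \cdot 0\right)^{2} = \left(116 - 0\right)^{2} = \left(116 + 0\right)^{2} = 116^{2} = 13456$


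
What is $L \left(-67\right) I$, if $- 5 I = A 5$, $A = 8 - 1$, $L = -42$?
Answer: $-19698$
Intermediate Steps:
$A = 7$
$I = -7$ ($I = - \frac{7 \cdot 5}{5} = \left(- \frac{1}{5}\right) 35 = -7$)
$L \left(-67\right) I = \left(-42\right) \left(-67\right) \left(-7\right) = 2814 \left(-7\right) = -19698$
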